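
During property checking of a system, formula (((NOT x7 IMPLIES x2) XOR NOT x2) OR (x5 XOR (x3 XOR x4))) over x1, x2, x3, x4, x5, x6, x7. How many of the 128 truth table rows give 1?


Formula: (((NOT x7 IMPLIES x2) XOR NOT x2) OR (x5 XOR (x3 XOR x4))) over 7 vars (128 rows)
Evaluate each row (x1, x2, x3, x4, x5, x6, x7 as bits, MSB first):
  row 0 [0000000]: (((NOT 0 IMPLIES 0) XOR NOT 0) OR (0 XOR (0 XOR 0))) -> 1
  row 1 [0000001]: (((NOT 1 IMPLIES 0) XOR NOT 0) OR (0 XOR (0 XOR 0))) -> 0
  row 2 [0000010]: (((NOT 0 IMPLIES 0) XOR NOT 0) OR (0 XOR (0 XOR 0))) -> 1
  row 3 [0000011]: (((NOT 1 IMPLIES 0) XOR NOT 0) OR (0 XOR (0 XOR 0))) -> 0
  row 4 [0000100]: (((NOT 0 IMPLIES 0) XOR NOT 0) OR (1 XOR (0 XOR 0))) -> 1
  (every remaining row is evaluated the same way; all 128 results are listed next)
Full result column, 8 rows per line (x1,x2,x3,x4 fixed per line; x5,x6,x7 runs 000..111 left to right):
  rows 0-7 [x1,x2,x3,x4=0000]: 10101111  (ones: 6)
  rows 8-15 [x1,x2,x3,x4=0001]: 11111010  (ones: 6)
  rows 16-23 [x1,x2,x3,x4=0010]: 11111010  (ones: 6)
  rows 24-31 [x1,x2,x3,x4=0011]: 10101111  (ones: 6)
  rows 32-39 [x1,x2,x3,x4=0100]: 11111111  (ones: 8)
  rows 40-47 [x1,x2,x3,x4=0101]: 11111111  (ones: 8)
  rows 48-55 [x1,x2,x3,x4=0110]: 11111111  (ones: 8)
  rows 56-63 [x1,x2,x3,x4=0111]: 11111111  (ones: 8)
  rows 64-71 [x1,x2,x3,x4=1000]: 10101111  (ones: 6)
  rows 72-79 [x1,x2,x3,x4=1001]: 11111010  (ones: 6)
  rows 80-87 [x1,x2,x3,x4=1010]: 11111010  (ones: 6)
  rows 88-95 [x1,x2,x3,x4=1011]: 10101111  (ones: 6)
  rows 96-103 [x1,x2,x3,x4=1100]: 11111111  (ones: 8)
  rows 104-111 [x1,x2,x3,x4=1101]: 11111111  (ones: 8)
  rows 112-119 [x1,x2,x3,x4=1110]: 11111111  (ones: 8)
  rows 120-127 [x1,x2,x3,x4=1111]: 11111111  (ones: 8)
Count of 1-rows = 6+6+6+6+8+8+8+8+6+6+6+6+8+8+8+8 = 112

112


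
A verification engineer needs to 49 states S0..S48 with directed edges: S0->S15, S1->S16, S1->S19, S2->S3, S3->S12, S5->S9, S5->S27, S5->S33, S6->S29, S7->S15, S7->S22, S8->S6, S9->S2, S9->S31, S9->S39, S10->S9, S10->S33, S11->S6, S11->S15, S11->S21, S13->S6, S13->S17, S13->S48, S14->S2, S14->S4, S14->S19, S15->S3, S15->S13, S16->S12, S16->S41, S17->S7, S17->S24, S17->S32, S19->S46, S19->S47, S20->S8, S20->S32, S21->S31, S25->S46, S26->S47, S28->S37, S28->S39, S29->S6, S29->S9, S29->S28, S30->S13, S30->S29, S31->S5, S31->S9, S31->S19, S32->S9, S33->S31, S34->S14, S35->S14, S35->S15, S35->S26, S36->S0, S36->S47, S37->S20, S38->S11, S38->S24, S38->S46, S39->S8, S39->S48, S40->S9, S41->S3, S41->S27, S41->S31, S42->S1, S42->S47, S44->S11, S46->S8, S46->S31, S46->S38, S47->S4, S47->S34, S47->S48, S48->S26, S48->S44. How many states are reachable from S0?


BFS from S0:
  layer 0: {S0}
  layer 1: {S15}
  layer 2: {S3, S13}
  layer 3: {S6, S12, S17, S48}
  layer 4: {S7, S24, S26, S29, S32, S44}
  layer 5: {S9, S11, S22, S28, S47}
  layer 6: {S2, S4, S21, S31, S34, S37, S39}
  layer 7: {S5, S8, S14, S19, S20}
  layer 8: {S27, S33, S46}
  layer 9: {S38}
Reachable set: {S0, S2, S3, S4, S5, S6, S7, S8, S9, S11, S12, S13, S14, S15, S17, S19, S20, S21, S22, S24, S26, S27, S28, S29, S31, S32, S33, S34, S37, S38, S39, S44, S46, S47, S48}
Count = 35

35


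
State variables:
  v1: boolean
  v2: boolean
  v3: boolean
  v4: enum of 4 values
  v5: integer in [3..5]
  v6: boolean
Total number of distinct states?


State space = product of domain sizes of all variables.
Domain sizes:
  v1 (boolean): 2
  v2 (boolean): 2
  v3 (boolean): 2
  v4 (enum of 4 values): 4
  v5 (integer in [3..5]): 3
  v6 (boolean): 2
Product = 2 * 2 * 2 * 4 * 3 * 2 = 192

192


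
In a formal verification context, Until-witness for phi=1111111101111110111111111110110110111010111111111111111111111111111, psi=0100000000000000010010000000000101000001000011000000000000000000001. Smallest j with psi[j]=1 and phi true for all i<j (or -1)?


(phi U psi) at 0: need smallest j with psi[j]=1 and phi[i]=1 for all i in [0,j).
Scan from step 0:
  step 0: phi=1, psi=0 -> continue
  step 1: psi=1 and phi held for [0,1) -> witness found
Witness step = 1

1


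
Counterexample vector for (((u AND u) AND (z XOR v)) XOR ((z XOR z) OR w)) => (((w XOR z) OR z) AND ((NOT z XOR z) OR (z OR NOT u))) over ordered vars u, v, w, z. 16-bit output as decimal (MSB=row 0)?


F1 = (((u AND u) AND (z XOR v)) XOR ((z XOR z) OR w))
F2 = (((w XOR z) OR z) AND ((NOT z XOR z) OR (z OR NOT u)))
Counterexample to F1=>F2 is where F1=1 and F2=0.
Evaluate each row (bits = u,v,w,z, MSB first):
  row 0 [0000]: F1=0 F2=0 -> F1&~F2 -> 0
  row 1 [0001]: F1=0 F2=1 -> F1&~F2 -> 0
  row 2 [0010]: F1=1 F2=1 -> F1&~F2 -> 0
  row 3 [0011]: F1=1 F2=1 -> F1&~F2 -> 0
  row 4 [0100]: F1=0 F2=0 -> F1&~F2 -> 0
  row 5 [0101]: F1=0 F2=1 -> F1&~F2 -> 0
  row 6 [0110]: F1=1 F2=1 -> F1&~F2 -> 0
  row 7 [0111]: F1=1 F2=1 -> F1&~F2 -> 0
  row 8 [1000]: F1=0 F2=0 -> F1&~F2 -> 0
  row 9 [1001]: F1=1 F2=1 -> F1&~F2 -> 0
  row 10 [1010]: F1=1 F2=1 -> F1&~F2 -> 0
  row 11 [1011]: F1=0 F2=1 -> F1&~F2 -> 0
  row 12 [1100]: F1=1 F2=0 -> F1&~F2 -> 1
  row 13 [1101]: F1=0 F2=1 -> F1&~F2 -> 0
  row 14 [1110]: F1=0 F2=1 -> F1&~F2 -> 0
  row 15 [1111]: F1=1 F2=1 -> F1&~F2 -> 0
Full result column, 4 rows per line (u,v fixed per line; w,z runs 00..11 left to right):
  rows 0-3 [u,v=00]: 0000  = hex 0
  rows 4-7 [u,v=01]: 0000  = hex 0
  rows 8-11 [u,v=10]: 0000  = hex 0
  rows 12-15 [u,v=11]: 1000  = hex 8
Counterexample vector (row 0 .. row 15) = 0000000000001000
Output column grouped in 4s = 0000 0000 0000 1000 = 0x0008
Convert to decimal digit by digit (value = value*16 + digit):
  0 -> 0
  0*16 + 0 = 0
  0*16 + 0 = 0
  0*16 + 8 = 8
Decimal = 8

8


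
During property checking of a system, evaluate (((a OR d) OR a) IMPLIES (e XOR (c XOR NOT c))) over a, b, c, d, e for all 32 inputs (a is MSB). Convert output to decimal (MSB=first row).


Formula: (((a OR d) OR a) IMPLIES (e XOR (c XOR NOT c))) over a, b, c, d, e (32 rows)
Evaluate each row (bits = a,b,c,d,e, MSB first):
  row 0 [00000]: (((0 OR 0) OR 0) IMPLIES (0 XOR (0 XOR NOT 0))) -> 1
  row 1 [00001]: (((0 OR 0) OR 0) IMPLIES (1 XOR (0 XOR NOT 0))) -> 1
  row 2 [00010]: (((0 OR 1) OR 0) IMPLIES (0 XOR (0 XOR NOT 0))) -> 1
  row 3 [00011]: (((0 OR 1) OR 0) IMPLIES (1 XOR (0 XOR NOT 0))) -> 0
  row 4 [00100]: (((0 OR 0) OR 0) IMPLIES (0 XOR (1 XOR NOT 1))) -> 1
  row 5 [00101]: (((0 OR 0) OR 0) IMPLIES (1 XOR (1 XOR NOT 1))) -> 1
  row 6 [00110]: (((0 OR 1) OR 0) IMPLIES (0 XOR (1 XOR NOT 1))) -> 1
  row 7 [00111]: (((0 OR 1) OR 0) IMPLIES (1 XOR (1 XOR NOT 1))) -> 0
  row 8 [01000]: (((0 OR 0) OR 0) IMPLIES (0 XOR (0 XOR NOT 0))) -> 1
  row 9 [01001]: (((0 OR 0) OR 0) IMPLIES (1 XOR (0 XOR NOT 0))) -> 1
  row 10 [01010]: (((0 OR 1) OR 0) IMPLIES (0 XOR (0 XOR NOT 0))) -> 1
  row 11 [01011]: (((0 OR 1) OR 0) IMPLIES (1 XOR (0 XOR NOT 0))) -> 0
  row 12 [01100]: (((0 OR 0) OR 0) IMPLIES (0 XOR (1 XOR NOT 1))) -> 1
  row 13 [01101]: (((0 OR 0) OR 0) IMPLIES (1 XOR (1 XOR NOT 1))) -> 1
  row 14 [01110]: (((0 OR 1) OR 0) IMPLIES (0 XOR (1 XOR NOT 1))) -> 1
  row 15 [01111]: (((0 OR 1) OR 0) IMPLIES (1 XOR (1 XOR NOT 1))) -> 0
  row 16 [10000]: (((1 OR 0) OR 1) IMPLIES (0 XOR (0 XOR NOT 0))) -> 1
  row 17 [10001]: (((1 OR 0) OR 1) IMPLIES (1 XOR (0 XOR NOT 0))) -> 0
  row 18 [10010]: (((1 OR 1) OR 1) IMPLIES (0 XOR (0 XOR NOT 0))) -> 1
  row 19 [10011]: (((1 OR 1) OR 1) IMPLIES (1 XOR (0 XOR NOT 0))) -> 0
  row 20 [10100]: (((1 OR 0) OR 1) IMPLIES (0 XOR (1 XOR NOT 1))) -> 1
  row 21 [10101]: (((1 OR 0) OR 1) IMPLIES (1 XOR (1 XOR NOT 1))) -> 0
  row 22 [10110]: (((1 OR 1) OR 1) IMPLIES (0 XOR (1 XOR NOT 1))) -> 1
  row 23 [10111]: (((1 OR 1) OR 1) IMPLIES (1 XOR (1 XOR NOT 1))) -> 0
  row 24 [11000]: (((1 OR 0) OR 1) IMPLIES (0 XOR (0 XOR NOT 0))) -> 1
  row 25 [11001]: (((1 OR 0) OR 1) IMPLIES (1 XOR (0 XOR NOT 0))) -> 0
  row 26 [11010]: (((1 OR 1) OR 1) IMPLIES (0 XOR (0 XOR NOT 0))) -> 1
  row 27 [11011]: (((1 OR 1) OR 1) IMPLIES (1 XOR (0 XOR NOT 0))) -> 0
  row 28 [11100]: (((1 OR 0) OR 1) IMPLIES (0 XOR (1 XOR NOT 1))) -> 1
  row 29 [11101]: (((1 OR 0) OR 1) IMPLIES (1 XOR (1 XOR NOT 1))) -> 0
  row 30 [11110]: (((1 OR 1) OR 1) IMPLIES (0 XOR (1 XOR NOT 1))) -> 1
  row 31 [11111]: (((1 OR 1) OR 1) IMPLIES (1 XOR (1 XOR NOT 1))) -> 0
Full result column, 4 rows per line (a,b,c fixed per line; d,e runs 00..11 left to right):
  rows 0-3 [a,b,c=000]: 1110  = hex E
  rows 4-7 [a,b,c=001]: 1110  = hex E
  rows 8-11 [a,b,c=010]: 1110  = hex E
  rows 12-15 [a,b,c=011]: 1110  = hex E
  rows 16-19 [a,b,c=100]: 1010  = hex A
  rows 20-23 [a,b,c=101]: 1010  = hex A
  rows 24-27 [a,b,c=110]: 1010  = hex A
  rows 28-31 [a,b,c=111]: 1010  = hex A
Output column (row 0 .. row 31) = 11101110111011101010101010101010
Output column grouped in 4s = 1110 1110 1110 1110 1010 1010 1010 1010 = 0xEEEEAAAA
Convert to decimal digit by digit (value = value*16 + digit):
  E -> 14
  14*16 + 14 (E) = 238
  238*16 + 14 (E) = 3822
  3822*16 + 14 (E) = 61166
  61166*16 + 10 (A) = 978666
  978666*16 + 10 (A) = 15658666
  15658666*16 + 10 (A) = 250538666
  250538666*16 + 10 (A) = 4008618666
Decimal = 4008618666

4008618666


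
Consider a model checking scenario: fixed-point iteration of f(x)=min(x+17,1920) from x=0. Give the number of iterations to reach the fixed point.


Step 1: x=0, cap=1920, increment=17
Step 2: x grows by 17 each step until capped at 1920; fixed point is x=1920
Step 3: iterations = ceil(1920/17) = 113

113


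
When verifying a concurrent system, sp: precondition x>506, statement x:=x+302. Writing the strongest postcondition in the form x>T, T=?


Formula: sp(P, x:=E) = exists old_x. (x = E[old_x/x]) AND P[old_x/x] (old_x is the value of x before the assignment; eliminate old_x by solving x = E[old_x/x] for old_x)
Step 1: Precondition P: x>506, i.e. old_x > 506
Step 2: Assignment gives x = old_x + 302, so old_x = x - 302
Step 3: Substitute into P: x - 302 > 506
Step 4: Simplify: x > 506+302 = 808

808


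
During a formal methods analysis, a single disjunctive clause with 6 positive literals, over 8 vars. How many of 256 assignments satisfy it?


Step 1: Total=2^8=256
Step 2: Unsat when all 6 false: 2^2=4
Step 3: Sat=256-4=252

252


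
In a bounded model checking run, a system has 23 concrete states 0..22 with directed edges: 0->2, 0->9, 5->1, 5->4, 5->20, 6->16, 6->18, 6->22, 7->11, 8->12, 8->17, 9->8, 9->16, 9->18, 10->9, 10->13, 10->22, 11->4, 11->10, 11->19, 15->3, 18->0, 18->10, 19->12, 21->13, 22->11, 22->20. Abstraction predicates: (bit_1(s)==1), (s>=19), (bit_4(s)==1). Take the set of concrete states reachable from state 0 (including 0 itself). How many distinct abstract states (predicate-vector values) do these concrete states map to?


BFS from 0:
Concrete reachable: {0, 2, 4, 8, 9, 10, 11, 12, 13, 16, 17, 18, 19, 20, 22}
Abstract via predicates (bit_1(s)==1), (s>=19), (bit_4(s)==1):
  (0,0,0) <- {0, 4, 8, 9, 12, 13}
  (0,0,1) <- {16, 17}
  (0,1,1) <- {20}
  (1,0,0) <- {2, 10, 11}
  (1,0,1) <- {18}
  (1,1,1) <- {19, 22}
Distinct abstract states = 6

6


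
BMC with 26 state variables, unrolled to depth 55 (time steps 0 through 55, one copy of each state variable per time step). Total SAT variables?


BMC unrolls to depth k, creating one copy of each state var for steps 0..k.
Step count = 55 + 1 = 56 (steps 0 through 55)
Vars per step = 26
Total = 26 * 56 = 1456

1456


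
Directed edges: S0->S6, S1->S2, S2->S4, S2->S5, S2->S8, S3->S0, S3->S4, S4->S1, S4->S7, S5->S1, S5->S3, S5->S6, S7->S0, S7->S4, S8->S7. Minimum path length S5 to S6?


BFS layer-by-layer from S5:
  dist 0: {S5}
  dist 1: {S1, S3, S6}
  -> S6 reached at distance 1
Shortest path length = 1

1


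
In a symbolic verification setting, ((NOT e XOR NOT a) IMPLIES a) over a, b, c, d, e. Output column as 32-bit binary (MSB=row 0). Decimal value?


Formula: ((NOT e XOR NOT a) IMPLIES a) over a, b, c, d, e (32 rows)
Evaluate each row (bits = a,b,c,d,e, MSB first):
  row 0 [00000]: ((NOT 0 XOR NOT 0) IMPLIES 0) -> 1
  row 1 [00001]: ((NOT 1 XOR NOT 0) IMPLIES 0) -> 0
  row 2 [00010]: ((NOT 0 XOR NOT 0) IMPLIES 0) -> 1
  row 3 [00011]: ((NOT 1 XOR NOT 0) IMPLIES 0) -> 0
  row 4 [00100]: ((NOT 0 XOR NOT 0) IMPLIES 0) -> 1
  row 5 [00101]: ((NOT 1 XOR NOT 0) IMPLIES 0) -> 0
  row 6 [00110]: ((NOT 0 XOR NOT 0) IMPLIES 0) -> 1
  row 7 [00111]: ((NOT 1 XOR NOT 0) IMPLIES 0) -> 0
  row 8 [01000]: ((NOT 0 XOR NOT 0) IMPLIES 0) -> 1
  row 9 [01001]: ((NOT 1 XOR NOT 0) IMPLIES 0) -> 0
  row 10 [01010]: ((NOT 0 XOR NOT 0) IMPLIES 0) -> 1
  row 11 [01011]: ((NOT 1 XOR NOT 0) IMPLIES 0) -> 0
  row 12 [01100]: ((NOT 0 XOR NOT 0) IMPLIES 0) -> 1
  row 13 [01101]: ((NOT 1 XOR NOT 0) IMPLIES 0) -> 0
  row 14 [01110]: ((NOT 0 XOR NOT 0) IMPLIES 0) -> 1
  row 15 [01111]: ((NOT 1 XOR NOT 0) IMPLIES 0) -> 0
  row 16 [10000]: ((NOT 0 XOR NOT 1) IMPLIES 1) -> 1
  row 17 [10001]: ((NOT 1 XOR NOT 1) IMPLIES 1) -> 1
  row 18 [10010]: ((NOT 0 XOR NOT 1) IMPLIES 1) -> 1
  row 19 [10011]: ((NOT 1 XOR NOT 1) IMPLIES 1) -> 1
  row 20 [10100]: ((NOT 0 XOR NOT 1) IMPLIES 1) -> 1
  row 21 [10101]: ((NOT 1 XOR NOT 1) IMPLIES 1) -> 1
  row 22 [10110]: ((NOT 0 XOR NOT 1) IMPLIES 1) -> 1
  row 23 [10111]: ((NOT 1 XOR NOT 1) IMPLIES 1) -> 1
  row 24 [11000]: ((NOT 0 XOR NOT 1) IMPLIES 1) -> 1
  row 25 [11001]: ((NOT 1 XOR NOT 1) IMPLIES 1) -> 1
  row 26 [11010]: ((NOT 0 XOR NOT 1) IMPLIES 1) -> 1
  row 27 [11011]: ((NOT 1 XOR NOT 1) IMPLIES 1) -> 1
  row 28 [11100]: ((NOT 0 XOR NOT 1) IMPLIES 1) -> 1
  row 29 [11101]: ((NOT 1 XOR NOT 1) IMPLIES 1) -> 1
  row 30 [11110]: ((NOT 0 XOR NOT 1) IMPLIES 1) -> 1
  row 31 [11111]: ((NOT 1 XOR NOT 1) IMPLIES 1) -> 1
Full result column, 4 rows per line (a,b,c fixed per line; d,e runs 00..11 left to right):
  rows 0-3 [a,b,c=000]: 1010  = hex A
  rows 4-7 [a,b,c=001]: 1010  = hex A
  rows 8-11 [a,b,c=010]: 1010  = hex A
  rows 12-15 [a,b,c=011]: 1010  = hex A
  rows 16-19 [a,b,c=100]: 1111  = hex F
  rows 20-23 [a,b,c=101]: 1111  = hex F
  rows 24-27 [a,b,c=110]: 1111  = hex F
  rows 28-31 [a,b,c=111]: 1111  = hex F
Output column (row 0 .. row 31) = 10101010101010101111111111111111
Output column grouped in 4s = 1010 1010 1010 1010 1111 1111 1111 1111 = 0xAAAAFFFF
Convert to decimal digit by digit (value = value*16 + digit):
  A -> 10
  10*16 + 10 (A) = 170
  170*16 + 10 (A) = 2730
  2730*16 + 10 (A) = 43690
  43690*16 + 15 (F) = 699055
  699055*16 + 15 (F) = 11184895
  11184895*16 + 15 (F) = 178958335
  178958335*16 + 15 (F) = 2863333375
Decimal = 2863333375

2863333375


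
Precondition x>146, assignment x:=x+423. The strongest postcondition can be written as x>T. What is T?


Formula: sp(P, x:=E) = exists old_x. (x = E[old_x/x]) AND P[old_x/x] (old_x is the value of x before the assignment; eliminate old_x by solving x = E[old_x/x] for old_x)
Step 1: Precondition P: x>146, i.e. old_x > 146
Step 2: Assignment gives x = old_x + 423, so old_x = x - 423
Step 3: Substitute into P: x - 423 > 146
Step 4: Simplify: x > 146+423 = 569

569


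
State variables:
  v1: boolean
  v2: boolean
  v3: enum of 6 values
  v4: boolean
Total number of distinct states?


State space = product of domain sizes of all variables.
Domain sizes:
  v1 (boolean): 2
  v2 (boolean): 2
  v3 (enum of 6 values): 6
  v4 (boolean): 2
Product = 2 * 2 * 6 * 2 = 48

48


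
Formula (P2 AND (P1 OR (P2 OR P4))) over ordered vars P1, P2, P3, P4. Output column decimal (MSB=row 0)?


Formula: (P2 AND (P1 OR (P2 OR P4))) over P1, P2, P3, P4 (16 rows)
Evaluate each row (bits = P1,P2,P3,P4, MSB first):
  row 0 [0000]: (0 AND (0 OR (0 OR 0))) -> 0
  row 1 [0001]: (0 AND (0 OR (0 OR 1))) -> 0
  row 2 [0010]: (0 AND (0 OR (0 OR 0))) -> 0
  row 3 [0011]: (0 AND (0 OR (0 OR 1))) -> 0
  row 4 [0100]: (1 AND (0 OR (1 OR 0))) -> 1
  row 5 [0101]: (1 AND (0 OR (1 OR 1))) -> 1
  row 6 [0110]: (1 AND (0 OR (1 OR 0))) -> 1
  row 7 [0111]: (1 AND (0 OR (1 OR 1))) -> 1
  row 8 [1000]: (0 AND (1 OR (0 OR 0))) -> 0
  row 9 [1001]: (0 AND (1 OR (0 OR 1))) -> 0
  row 10 [1010]: (0 AND (1 OR (0 OR 0))) -> 0
  row 11 [1011]: (0 AND (1 OR (0 OR 1))) -> 0
  row 12 [1100]: (1 AND (1 OR (1 OR 0))) -> 1
  row 13 [1101]: (1 AND (1 OR (1 OR 1))) -> 1
  row 14 [1110]: (1 AND (1 OR (1 OR 0))) -> 1
  row 15 [1111]: (1 AND (1 OR (1 OR 1))) -> 1
Full result column, 4 rows per line (P1,P2 fixed per line; P3,P4 runs 00..11 left to right):
  rows 0-3 [P1,P2=00]: 0000  = hex 0
  rows 4-7 [P1,P2=01]: 1111  = hex F
  rows 8-11 [P1,P2=10]: 0000  = hex 0
  rows 12-15 [P1,P2=11]: 1111  = hex F
Output column (row 0 .. row 15) = 0000111100001111
Output column grouped in 4s = 0000 1111 0000 1111 = 0x0F0F
Convert to decimal digit by digit (value = value*16 + digit):
  0 -> 0
  0*16 + 15 (F) = 15
  15*16 + 0 = 240
  240*16 + 15 (F) = 3855
Decimal = 3855

3855


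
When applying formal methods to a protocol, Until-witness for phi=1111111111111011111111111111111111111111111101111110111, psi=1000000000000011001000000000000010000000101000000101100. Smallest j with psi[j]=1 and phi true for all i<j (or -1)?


(phi U psi) at 0: need smallest j with psi[j]=1 and phi[i]=1 for all i in [0,j).
Scan from step 0:
  step 0: psi=1 and phi held for [0,0) -> witness found
Witness step = 0

0


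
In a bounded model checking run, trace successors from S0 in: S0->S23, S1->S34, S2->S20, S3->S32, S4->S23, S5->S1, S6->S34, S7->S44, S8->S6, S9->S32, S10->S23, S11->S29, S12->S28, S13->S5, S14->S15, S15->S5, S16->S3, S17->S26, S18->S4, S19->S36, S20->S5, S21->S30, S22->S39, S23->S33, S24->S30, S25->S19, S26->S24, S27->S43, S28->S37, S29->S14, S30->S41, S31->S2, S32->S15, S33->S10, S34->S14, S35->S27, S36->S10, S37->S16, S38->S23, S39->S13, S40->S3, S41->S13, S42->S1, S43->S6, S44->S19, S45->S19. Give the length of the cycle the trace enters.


Trace from S0 until a state repeats:
  S0 -> S23 -> S33 -> S10 -> S23
S23 first seen at step 1, revisited at step 4.
Cycle length = 4 - 1 = 3

3


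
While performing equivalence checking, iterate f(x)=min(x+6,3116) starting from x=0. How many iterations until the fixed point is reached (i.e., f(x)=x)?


Step 1: x=0, cap=3116, increment=6
Step 2: x grows by 6 each step until capped at 3116; fixed point is x=3116
Step 3: iterations = ceil(3116/6) = 520

520


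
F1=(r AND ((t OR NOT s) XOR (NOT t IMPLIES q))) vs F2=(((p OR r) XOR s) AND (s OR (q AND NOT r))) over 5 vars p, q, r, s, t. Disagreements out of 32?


F1 = (r AND ((t OR NOT s) XOR (NOT t IMPLIES q)))
F2 = (((p OR r) XOR s) AND (s OR (q AND NOT r)))
Evaluate both on each of 32 rows (bits = p,q,r,s,t):
  row 0 [00000]: F1=0 F2=0 -> 0
  row 1 [00001]: F1=0 F2=0 -> 0
  row 2 [00010]: F1=0 F2=1 (differ) -> 1
  row 3 [00011]: F1=0 F2=1 (differ) -> 1
  row 4 [00100]: F1=1 F2=0 (differ) -> 1
  row 5 [00101]: F1=0 F2=0 -> 0
  row 6 [00110]: F1=0 F2=0 -> 0
  row 7 [00111]: F1=0 F2=0 -> 0
  row 8 [01000]: F1=0 F2=0 -> 0
  row 9 [01001]: F1=0 F2=0 -> 0
  row 10 [01010]: F1=0 F2=1 (differ) -> 1
  row 11 [01011]: F1=0 F2=1 (differ) -> 1
  row 12 [01100]: F1=0 F2=0 -> 0
  row 13 [01101]: F1=0 F2=0 -> 0
  row 14 [01110]: F1=1 F2=0 (differ) -> 1
  row 15 [01111]: F1=0 F2=0 -> 0
  row 16 [10000]: F1=0 F2=0 -> 0
  row 17 [10001]: F1=0 F2=0 -> 0
  row 18 [10010]: F1=0 F2=0 -> 0
  row 19 [10011]: F1=0 F2=0 -> 0
  row 20 [10100]: F1=1 F2=0 (differ) -> 1
  row 21 [10101]: F1=0 F2=0 -> 0
  row 22 [10110]: F1=0 F2=0 -> 0
  row 23 [10111]: F1=0 F2=0 -> 0
  row 24 [11000]: F1=0 F2=1 (differ) -> 1
  row 25 [11001]: F1=0 F2=1 (differ) -> 1
  row 26 [11010]: F1=0 F2=0 -> 0
  row 27 [11011]: F1=0 F2=0 -> 0
  row 28 [11100]: F1=0 F2=0 -> 0
  row 29 [11101]: F1=0 F2=0 -> 0
  row 30 [11110]: F1=1 F2=0 (differ) -> 1
  row 31 [11111]: F1=0 F2=0 -> 0
Full result column, 8 rows per line (p,q fixed per line; r,s,t runs 000..111 left to right):
  rows 0-7 [p,q=00]: 00111000  (ones: 3)
  rows 8-15 [p,q=01]: 00110010  (ones: 3)
  rows 16-23 [p,q=10]: 00001000  (ones: 1)
  rows 24-31 [p,q=11]: 11000010  (ones: 3)
Disagreements = 3+3+1+3 = 10

10


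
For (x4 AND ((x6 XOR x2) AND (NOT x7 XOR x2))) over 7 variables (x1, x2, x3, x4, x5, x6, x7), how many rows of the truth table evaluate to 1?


Formula: (x4 AND ((x6 XOR x2) AND (NOT x7 XOR x2))) over 7 vars (128 rows)
Evaluate each row (x1, x2, x3, x4, x5, x6, x7 as bits, MSB first):
  row 0 [0000000]: (0 AND ((0 XOR 0) AND (NOT 0 XOR 0))) -> 0
  row 1 [0000001]: (0 AND ((0 XOR 0) AND (NOT 1 XOR 0))) -> 0
  row 2 [0000010]: (0 AND ((1 XOR 0) AND (NOT 0 XOR 0))) -> 0
  row 3 [0000011]: (0 AND ((1 XOR 0) AND (NOT 1 XOR 0))) -> 0
  row 4 [0000100]: (0 AND ((0 XOR 0) AND (NOT 0 XOR 0))) -> 0
  (every remaining row is evaluated the same way; all 128 results are listed next)
Full result column, 8 rows per line (x1,x2,x3,x4 fixed per line; x5,x6,x7 runs 000..111 left to right):
  rows 0-7 [x1,x2,x3,x4=0000]: 00000000  (ones: 0)
  rows 8-15 [x1,x2,x3,x4=0001]: 00100010  (ones: 2)
  rows 16-23 [x1,x2,x3,x4=0010]: 00000000  (ones: 0)
  rows 24-31 [x1,x2,x3,x4=0011]: 00100010  (ones: 2)
  rows 32-39 [x1,x2,x3,x4=0100]: 00000000  (ones: 0)
  rows 40-47 [x1,x2,x3,x4=0101]: 01000100  (ones: 2)
  rows 48-55 [x1,x2,x3,x4=0110]: 00000000  (ones: 0)
  rows 56-63 [x1,x2,x3,x4=0111]: 01000100  (ones: 2)
  rows 64-71 [x1,x2,x3,x4=1000]: 00000000  (ones: 0)
  rows 72-79 [x1,x2,x3,x4=1001]: 00100010  (ones: 2)
  rows 80-87 [x1,x2,x3,x4=1010]: 00000000  (ones: 0)
  rows 88-95 [x1,x2,x3,x4=1011]: 00100010  (ones: 2)
  rows 96-103 [x1,x2,x3,x4=1100]: 00000000  (ones: 0)
  rows 104-111 [x1,x2,x3,x4=1101]: 01000100  (ones: 2)
  rows 112-119 [x1,x2,x3,x4=1110]: 00000000  (ones: 0)
  rows 120-127 [x1,x2,x3,x4=1111]: 01000100  (ones: 2)
Count of 1-rows = 0+2+0+2+0+2+0+2+0+2+0+2+0+2+0+2 = 16

16


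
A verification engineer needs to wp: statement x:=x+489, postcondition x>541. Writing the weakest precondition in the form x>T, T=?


Formula: wp(x:=E, P) = P[E/x] (substitute E for x in postcondition)
Step 1: Postcondition: x>541
Step 2: Substitute x+489 for x: x+489>541
Step 3: Solve for x: x > 541-489 = 52

52


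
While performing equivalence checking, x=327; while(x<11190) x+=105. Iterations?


Step 1: x goes from 327 toward 11190 by 105; the body runs while x<11190, so iterations = ceil((bound-start)/step)
Step 2: Distance=10863
Step 3: ceil(10863/105)=104

104


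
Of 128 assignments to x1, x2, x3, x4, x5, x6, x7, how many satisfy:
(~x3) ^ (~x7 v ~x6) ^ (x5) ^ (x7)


CNF with 4 clauses over 7 vars (128 assignments).
An assignment satisfies CNF iff every clause has >=1 true literal.
Check each row (bits = x1,x2,x3,x4,x5,x6,x7; clause T/F shown):
  row 0 [0000000]: clauses=TTFF -> 0
  row 1 [0000001]: clauses=TTFT -> 0
  row 2 [0000010]: clauses=TTFF -> 0
  row 3 [0000011]: clauses=TFFT -> 0
  row 4 [0000100]: clauses=TTTF -> 0
  (every remaining row is evaluated the same way; all 128 results are listed next)
Full result column, 8 rows per line (x1,x2,x3,x4 fixed per line; x5,x6,x7 runs 000..111 left to right):
  rows 0-7 [x1,x2,x3,x4=0000]: 00000100  (ones: 1)
  rows 8-15 [x1,x2,x3,x4=0001]: 00000100  (ones: 1)
  rows 16-23 [x1,x2,x3,x4=0010]: 00000000  (ones: 0)
  rows 24-31 [x1,x2,x3,x4=0011]: 00000000  (ones: 0)
  rows 32-39 [x1,x2,x3,x4=0100]: 00000100  (ones: 1)
  rows 40-47 [x1,x2,x3,x4=0101]: 00000100  (ones: 1)
  rows 48-55 [x1,x2,x3,x4=0110]: 00000000  (ones: 0)
  rows 56-63 [x1,x2,x3,x4=0111]: 00000000  (ones: 0)
  rows 64-71 [x1,x2,x3,x4=1000]: 00000100  (ones: 1)
  rows 72-79 [x1,x2,x3,x4=1001]: 00000100  (ones: 1)
  rows 80-87 [x1,x2,x3,x4=1010]: 00000000  (ones: 0)
  rows 88-95 [x1,x2,x3,x4=1011]: 00000000  (ones: 0)
  rows 96-103 [x1,x2,x3,x4=1100]: 00000100  (ones: 1)
  rows 104-111 [x1,x2,x3,x4=1101]: 00000100  (ones: 1)
  rows 112-119 [x1,x2,x3,x4=1110]: 00000000  (ones: 0)
  rows 120-127 [x1,x2,x3,x4=1111]: 00000000  (ones: 0)
Satisfying assignments = 1+1+0+0+1+1+0+0+1+1+0+0+1+1+0+0 = 8

8


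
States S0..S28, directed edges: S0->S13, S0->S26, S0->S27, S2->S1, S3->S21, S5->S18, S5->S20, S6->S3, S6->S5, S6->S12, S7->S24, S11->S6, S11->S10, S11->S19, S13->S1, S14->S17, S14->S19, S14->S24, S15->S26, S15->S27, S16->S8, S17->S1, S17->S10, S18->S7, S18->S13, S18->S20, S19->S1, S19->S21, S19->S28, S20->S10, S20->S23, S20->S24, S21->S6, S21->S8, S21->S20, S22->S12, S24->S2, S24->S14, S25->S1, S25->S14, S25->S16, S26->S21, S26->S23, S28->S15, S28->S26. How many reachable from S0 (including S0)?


BFS from S0:
  layer 0: {S0}
  layer 1: {S13, S26, S27}
  layer 2: {S1, S21, S23}
  layer 3: {S6, S8, S20}
  layer 4: {S3, S5, S10, S12, S24}
  layer 5: {S2, S14, S18}
  layer 6: {S7, S17, S19}
  layer 7: {S28}
  layer 8: {S15}
Reachable set: {S0, S1, S2, S3, S5, S6, S7, S8, S10, S12, S13, S14, S15, S17, S18, S19, S20, S21, S23, S24, S26, S27, S28}
Count = 23

23


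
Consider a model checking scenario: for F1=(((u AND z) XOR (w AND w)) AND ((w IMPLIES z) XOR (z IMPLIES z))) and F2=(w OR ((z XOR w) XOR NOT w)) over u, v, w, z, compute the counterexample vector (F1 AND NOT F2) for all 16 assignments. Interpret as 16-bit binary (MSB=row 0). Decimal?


F1 = (((u AND z) XOR (w AND w)) AND ((w IMPLIES z) XOR (z IMPLIES z)))
F2 = (w OR ((z XOR w) XOR NOT w))
Counterexample to F1=>F2 is where F1=1 and F2=0.
Evaluate each row (bits = u,v,w,z, MSB first):
  row 0 [0000]: F1=0 F2=1 -> F1&~F2 -> 0
  row 1 [0001]: F1=0 F2=0 -> F1&~F2 -> 0
  row 2 [0010]: F1=1 F2=1 -> F1&~F2 -> 0
  row 3 [0011]: F1=0 F2=1 -> F1&~F2 -> 0
  row 4 [0100]: F1=0 F2=1 -> F1&~F2 -> 0
  row 5 [0101]: F1=0 F2=0 -> F1&~F2 -> 0
  row 6 [0110]: F1=1 F2=1 -> F1&~F2 -> 0
  row 7 [0111]: F1=0 F2=1 -> F1&~F2 -> 0
  row 8 [1000]: F1=0 F2=1 -> F1&~F2 -> 0
  row 9 [1001]: F1=0 F2=0 -> F1&~F2 -> 0
  row 10 [1010]: F1=1 F2=1 -> F1&~F2 -> 0
  row 11 [1011]: F1=0 F2=1 -> F1&~F2 -> 0
  row 12 [1100]: F1=0 F2=1 -> F1&~F2 -> 0
  row 13 [1101]: F1=0 F2=0 -> F1&~F2 -> 0
  row 14 [1110]: F1=1 F2=1 -> F1&~F2 -> 0
  row 15 [1111]: F1=0 F2=1 -> F1&~F2 -> 0
Full result column, 4 rows per line (u,v fixed per line; w,z runs 00..11 left to right):
  rows 0-3 [u,v=00]: 0000  = hex 0
  rows 4-7 [u,v=01]: 0000  = hex 0
  rows 8-11 [u,v=10]: 0000  = hex 0
  rows 12-15 [u,v=11]: 0000  = hex 0
Counterexample vector (row 0 .. row 15) = 0000000000000000
Output column grouped in 4s = 0000 0000 0000 0000 = 0x0000
Convert to decimal digit by digit (value = value*16 + digit):
  0 -> 0
  0*16 + 0 = 0
  0*16 + 0 = 0
  0*16 + 0 = 0
Decimal = 0

0


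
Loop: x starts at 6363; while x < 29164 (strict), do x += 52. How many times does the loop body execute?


Step 1: x goes from 6363 toward 29164 by 52; the body runs while x<29164, so iterations = ceil((bound-start)/step)
Step 2: Distance=22801
Step 3: ceil(22801/52)=439

439


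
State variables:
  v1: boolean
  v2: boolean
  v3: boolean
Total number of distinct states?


State space = product of domain sizes of all variables.
Domain sizes:
  v1 (boolean): 2
  v2 (boolean): 2
  v3 (boolean): 2
Product = 2 * 2 * 2 = 8

8


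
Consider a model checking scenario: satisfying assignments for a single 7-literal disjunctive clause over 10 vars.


Step 1: Total=2^10=1024
Step 2: Unsat when all 7 false: 2^3=8
Step 3: Sat=1024-8=1016

1016


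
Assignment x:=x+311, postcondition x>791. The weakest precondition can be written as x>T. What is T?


Formula: wp(x:=E, P) = P[E/x] (substitute E for x in postcondition)
Step 1: Postcondition: x>791
Step 2: Substitute x+311 for x: x+311>791
Step 3: Solve for x: x > 791-311 = 480

480


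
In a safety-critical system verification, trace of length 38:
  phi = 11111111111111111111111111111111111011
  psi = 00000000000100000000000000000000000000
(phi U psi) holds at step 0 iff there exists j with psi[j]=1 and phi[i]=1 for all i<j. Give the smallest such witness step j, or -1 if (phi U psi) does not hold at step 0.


(phi U psi) at 0: need smallest j with psi[j]=1 and phi[i]=1 for all i in [0,j).
Scan from step 0:
  step 0: phi=1, psi=0 -> continue
  step 1: phi=1, psi=0 -> continue
  step 2: phi=1, psi=0 -> continue
  step 3: phi=1, psi=0 -> continue
  step 11: psi=1 and phi held for [0,11) -> witness found
Witness step = 11

11


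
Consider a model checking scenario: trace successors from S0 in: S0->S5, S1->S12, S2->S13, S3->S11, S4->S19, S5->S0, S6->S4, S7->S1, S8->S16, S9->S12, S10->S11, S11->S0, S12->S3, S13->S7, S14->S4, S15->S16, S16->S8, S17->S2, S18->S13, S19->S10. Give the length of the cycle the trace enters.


Trace from S0 until a state repeats:
  S0 -> S5 -> S0
S0 first seen at step 0, revisited at step 2.
Cycle length = 2 - 0 = 2

2


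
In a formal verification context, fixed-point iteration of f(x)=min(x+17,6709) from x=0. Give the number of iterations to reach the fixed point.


Step 1: x=0, cap=6709, increment=17
Step 2: x grows by 17 each step until capped at 6709; fixed point is x=6709
Step 3: iterations = ceil(6709/17) = 395

395


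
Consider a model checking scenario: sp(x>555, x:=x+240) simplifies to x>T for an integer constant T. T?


Formula: sp(P, x:=E) = exists old_x. (x = E[old_x/x]) AND P[old_x/x] (old_x is the value of x before the assignment; eliminate old_x by solving x = E[old_x/x] for old_x)
Step 1: Precondition P: x>555, i.e. old_x > 555
Step 2: Assignment gives x = old_x + 240, so old_x = x - 240
Step 3: Substitute into P: x - 240 > 555
Step 4: Simplify: x > 555+240 = 795

795


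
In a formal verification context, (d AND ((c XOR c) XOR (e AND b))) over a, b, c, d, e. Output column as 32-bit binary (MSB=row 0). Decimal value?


Formula: (d AND ((c XOR c) XOR (e AND b))) over a, b, c, d, e (32 rows)
Evaluate each row (bits = a,b,c,d,e, MSB first):
  row 0 [00000]: (0 AND ((0 XOR 0) XOR (0 AND 0))) -> 0
  row 1 [00001]: (0 AND ((0 XOR 0) XOR (1 AND 0))) -> 0
  row 2 [00010]: (1 AND ((0 XOR 0) XOR (0 AND 0))) -> 0
  row 3 [00011]: (1 AND ((0 XOR 0) XOR (1 AND 0))) -> 0
  row 4 [00100]: (0 AND ((1 XOR 1) XOR (0 AND 0))) -> 0
  row 5 [00101]: (0 AND ((1 XOR 1) XOR (1 AND 0))) -> 0
  row 6 [00110]: (1 AND ((1 XOR 1) XOR (0 AND 0))) -> 0
  row 7 [00111]: (1 AND ((1 XOR 1) XOR (1 AND 0))) -> 0
  row 8 [01000]: (0 AND ((0 XOR 0) XOR (0 AND 1))) -> 0
  row 9 [01001]: (0 AND ((0 XOR 0) XOR (1 AND 1))) -> 0
  row 10 [01010]: (1 AND ((0 XOR 0) XOR (0 AND 1))) -> 0
  row 11 [01011]: (1 AND ((0 XOR 0) XOR (1 AND 1))) -> 1
  row 12 [01100]: (0 AND ((1 XOR 1) XOR (0 AND 1))) -> 0
  row 13 [01101]: (0 AND ((1 XOR 1) XOR (1 AND 1))) -> 0
  row 14 [01110]: (1 AND ((1 XOR 1) XOR (0 AND 1))) -> 0
  row 15 [01111]: (1 AND ((1 XOR 1) XOR (1 AND 1))) -> 1
  row 16 [10000]: (0 AND ((0 XOR 0) XOR (0 AND 0))) -> 0
  row 17 [10001]: (0 AND ((0 XOR 0) XOR (1 AND 0))) -> 0
  row 18 [10010]: (1 AND ((0 XOR 0) XOR (0 AND 0))) -> 0
  row 19 [10011]: (1 AND ((0 XOR 0) XOR (1 AND 0))) -> 0
  row 20 [10100]: (0 AND ((1 XOR 1) XOR (0 AND 0))) -> 0
  row 21 [10101]: (0 AND ((1 XOR 1) XOR (1 AND 0))) -> 0
  row 22 [10110]: (1 AND ((1 XOR 1) XOR (0 AND 0))) -> 0
  row 23 [10111]: (1 AND ((1 XOR 1) XOR (1 AND 0))) -> 0
  row 24 [11000]: (0 AND ((0 XOR 0) XOR (0 AND 1))) -> 0
  row 25 [11001]: (0 AND ((0 XOR 0) XOR (1 AND 1))) -> 0
  row 26 [11010]: (1 AND ((0 XOR 0) XOR (0 AND 1))) -> 0
  row 27 [11011]: (1 AND ((0 XOR 0) XOR (1 AND 1))) -> 1
  row 28 [11100]: (0 AND ((1 XOR 1) XOR (0 AND 1))) -> 0
  row 29 [11101]: (0 AND ((1 XOR 1) XOR (1 AND 1))) -> 0
  row 30 [11110]: (1 AND ((1 XOR 1) XOR (0 AND 1))) -> 0
  row 31 [11111]: (1 AND ((1 XOR 1) XOR (1 AND 1))) -> 1
Full result column, 4 rows per line (a,b,c fixed per line; d,e runs 00..11 left to right):
  rows 0-3 [a,b,c=000]: 0000  = hex 0
  rows 4-7 [a,b,c=001]: 0000  = hex 0
  rows 8-11 [a,b,c=010]: 0001  = hex 1
  rows 12-15 [a,b,c=011]: 0001  = hex 1
  rows 16-19 [a,b,c=100]: 0000  = hex 0
  rows 20-23 [a,b,c=101]: 0000  = hex 0
  rows 24-27 [a,b,c=110]: 0001  = hex 1
  rows 28-31 [a,b,c=111]: 0001  = hex 1
Output column (row 0 .. row 31) = 00000000000100010000000000010001
Output column grouped in 4s = 0000 0000 0001 0001 0000 0000 0001 0001 = 0x00110011
Convert to decimal digit by digit (value = value*16 + digit):
  0 -> 0
  0*16 + 0 = 0
  0*16 + 1 = 1
  1*16 + 1 = 17
  17*16 + 0 = 272
  272*16 + 0 = 4352
  4352*16 + 1 = 69633
  69633*16 + 1 = 1114129
Decimal = 1114129

1114129


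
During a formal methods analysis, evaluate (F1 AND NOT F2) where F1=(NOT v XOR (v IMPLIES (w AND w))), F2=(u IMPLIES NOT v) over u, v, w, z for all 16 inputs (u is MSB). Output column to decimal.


F1 = (NOT v XOR (v IMPLIES (w AND w)))
F2 = (u IMPLIES NOT v)
Counterexample to F1=>F2 is where F1=1 and F2=0.
Evaluate each row (bits = u,v,w,z, MSB first):
  row 0 [0000]: F1=0 F2=1 -> F1&~F2 -> 0
  row 1 [0001]: F1=0 F2=1 -> F1&~F2 -> 0
  row 2 [0010]: F1=0 F2=1 -> F1&~F2 -> 0
  row 3 [0011]: F1=0 F2=1 -> F1&~F2 -> 0
  row 4 [0100]: F1=0 F2=1 -> F1&~F2 -> 0
  row 5 [0101]: F1=0 F2=1 -> F1&~F2 -> 0
  row 6 [0110]: F1=1 F2=1 -> F1&~F2 -> 0
  row 7 [0111]: F1=1 F2=1 -> F1&~F2 -> 0
  row 8 [1000]: F1=0 F2=1 -> F1&~F2 -> 0
  row 9 [1001]: F1=0 F2=1 -> F1&~F2 -> 0
  row 10 [1010]: F1=0 F2=1 -> F1&~F2 -> 0
  row 11 [1011]: F1=0 F2=1 -> F1&~F2 -> 0
  row 12 [1100]: F1=0 F2=0 -> F1&~F2 -> 0
  row 13 [1101]: F1=0 F2=0 -> F1&~F2 -> 0
  row 14 [1110]: F1=1 F2=0 -> F1&~F2 -> 1
  row 15 [1111]: F1=1 F2=0 -> F1&~F2 -> 1
Full result column, 4 rows per line (u,v fixed per line; w,z runs 00..11 left to right):
  rows 0-3 [u,v=00]: 0000  = hex 0
  rows 4-7 [u,v=01]: 0000  = hex 0
  rows 8-11 [u,v=10]: 0000  = hex 0
  rows 12-15 [u,v=11]: 0011  = hex 3
Counterexample vector (row 0 .. row 15) = 0000000000000011
Output column grouped in 4s = 0000 0000 0000 0011 = 0x0003
Convert to decimal digit by digit (value = value*16 + digit):
  0 -> 0
  0*16 + 0 = 0
  0*16 + 0 = 0
  0*16 + 3 = 3
Decimal = 3

3


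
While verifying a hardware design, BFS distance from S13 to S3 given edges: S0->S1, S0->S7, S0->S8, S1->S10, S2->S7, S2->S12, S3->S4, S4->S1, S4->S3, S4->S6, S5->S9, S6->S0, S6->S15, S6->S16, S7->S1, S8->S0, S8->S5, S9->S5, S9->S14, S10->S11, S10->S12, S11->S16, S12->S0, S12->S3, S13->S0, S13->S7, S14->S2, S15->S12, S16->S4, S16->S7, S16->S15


BFS layer-by-layer from S13:
  dist 0: {S13}
  dist 1: {S0, S7}
  dist 2: {S1, S8}
  dist 3: {S5, S10}
  dist 4: {S9, S11, S12}
  dist 5: {S3, S14, S16}
  -> S3 reached at distance 5
Shortest path length = 5

5


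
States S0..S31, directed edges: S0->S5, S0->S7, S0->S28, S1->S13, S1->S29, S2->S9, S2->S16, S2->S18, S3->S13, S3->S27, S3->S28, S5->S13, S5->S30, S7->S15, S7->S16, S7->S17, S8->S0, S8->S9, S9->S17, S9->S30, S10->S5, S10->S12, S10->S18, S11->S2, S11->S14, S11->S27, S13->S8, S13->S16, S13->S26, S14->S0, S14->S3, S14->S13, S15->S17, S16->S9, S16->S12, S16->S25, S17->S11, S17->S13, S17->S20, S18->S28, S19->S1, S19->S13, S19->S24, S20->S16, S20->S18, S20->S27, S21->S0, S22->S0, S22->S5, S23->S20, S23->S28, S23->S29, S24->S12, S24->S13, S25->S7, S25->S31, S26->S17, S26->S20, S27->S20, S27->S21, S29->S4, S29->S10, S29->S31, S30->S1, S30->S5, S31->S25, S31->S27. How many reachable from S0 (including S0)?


BFS from S0:
  layer 0: {S0}
  layer 1: {S5, S7, S28}
  layer 2: {S13, S15, S16, S17, S30}
  layer 3: {S1, S8, S9, S11, S12, S20, S25, S26}
  layer 4: {S2, S14, S18, S27, S29, S31}
  layer 5: {S3, S4, S10, S21}
Reachable set: {S0, S1, S2, S3, S4, S5, S7, S8, S9, S10, S11, S12, S13, S14, S15, S16, S17, S18, S20, S21, S25, S26, S27, S28, S29, S30, S31}
Count = 27

27


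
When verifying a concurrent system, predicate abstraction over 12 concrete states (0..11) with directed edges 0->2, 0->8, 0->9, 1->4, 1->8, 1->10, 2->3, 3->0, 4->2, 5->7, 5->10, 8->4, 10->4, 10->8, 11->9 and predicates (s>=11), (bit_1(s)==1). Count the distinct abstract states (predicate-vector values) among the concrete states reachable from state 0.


BFS from 0:
Concrete reachable: {0, 2, 3, 4, 8, 9}
Abstract via predicates (s>=11), (bit_1(s)==1):
  (0,0) <- {0, 4, 8, 9}
  (0,1) <- {2, 3}
Distinct abstract states = 2

2


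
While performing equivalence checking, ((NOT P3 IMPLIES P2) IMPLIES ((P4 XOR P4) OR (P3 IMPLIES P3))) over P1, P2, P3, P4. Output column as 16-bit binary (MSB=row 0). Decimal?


Formula: ((NOT P3 IMPLIES P2) IMPLIES ((P4 XOR P4) OR (P3 IMPLIES P3))) over P1, P2, P3, P4 (16 rows)
Evaluate each row (bits = P1,P2,P3,P4, MSB first):
  row 0 [0000]: ((NOT 0 IMPLIES 0) IMPLIES ((0 XOR 0) OR (0 IMPLIES 0))) -> 1
  row 1 [0001]: ((NOT 0 IMPLIES 0) IMPLIES ((1 XOR 1) OR (0 IMPLIES 0))) -> 1
  row 2 [0010]: ((NOT 1 IMPLIES 0) IMPLIES ((0 XOR 0) OR (1 IMPLIES 1))) -> 1
  row 3 [0011]: ((NOT 1 IMPLIES 0) IMPLIES ((1 XOR 1) OR (1 IMPLIES 1))) -> 1
  row 4 [0100]: ((NOT 0 IMPLIES 1) IMPLIES ((0 XOR 0) OR (0 IMPLIES 0))) -> 1
  row 5 [0101]: ((NOT 0 IMPLIES 1) IMPLIES ((1 XOR 1) OR (0 IMPLIES 0))) -> 1
  row 6 [0110]: ((NOT 1 IMPLIES 1) IMPLIES ((0 XOR 0) OR (1 IMPLIES 1))) -> 1
  row 7 [0111]: ((NOT 1 IMPLIES 1) IMPLIES ((1 XOR 1) OR (1 IMPLIES 1))) -> 1
  row 8 [1000]: ((NOT 0 IMPLIES 0) IMPLIES ((0 XOR 0) OR (0 IMPLIES 0))) -> 1
  row 9 [1001]: ((NOT 0 IMPLIES 0) IMPLIES ((1 XOR 1) OR (0 IMPLIES 0))) -> 1
  row 10 [1010]: ((NOT 1 IMPLIES 0) IMPLIES ((0 XOR 0) OR (1 IMPLIES 1))) -> 1
  row 11 [1011]: ((NOT 1 IMPLIES 0) IMPLIES ((1 XOR 1) OR (1 IMPLIES 1))) -> 1
  row 12 [1100]: ((NOT 0 IMPLIES 1) IMPLIES ((0 XOR 0) OR (0 IMPLIES 0))) -> 1
  row 13 [1101]: ((NOT 0 IMPLIES 1) IMPLIES ((1 XOR 1) OR (0 IMPLIES 0))) -> 1
  row 14 [1110]: ((NOT 1 IMPLIES 1) IMPLIES ((0 XOR 0) OR (1 IMPLIES 1))) -> 1
  row 15 [1111]: ((NOT 1 IMPLIES 1) IMPLIES ((1 XOR 1) OR (1 IMPLIES 1))) -> 1
Full result column, 4 rows per line (P1,P2 fixed per line; P3,P4 runs 00..11 left to right):
  rows 0-3 [P1,P2=00]: 1111  = hex F
  rows 4-7 [P1,P2=01]: 1111  = hex F
  rows 8-11 [P1,P2=10]: 1111  = hex F
  rows 12-15 [P1,P2=11]: 1111  = hex F
Output column (row 0 .. row 15) = 1111111111111111
Output column grouped in 4s = 1111 1111 1111 1111 = 0xFFFF
Convert to decimal digit by digit (value = value*16 + digit):
  F -> 15
  15*16 + 15 (F) = 255
  255*16 + 15 (F) = 4095
  4095*16 + 15 (F) = 65535
Decimal = 65535

65535


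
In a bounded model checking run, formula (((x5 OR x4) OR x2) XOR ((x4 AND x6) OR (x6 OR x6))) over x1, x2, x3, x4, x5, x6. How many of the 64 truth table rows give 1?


Formula: (((x5 OR x4) OR x2) XOR ((x4 AND x6) OR (x6 OR x6))) over 6 vars (64 rows)
Evaluate each row (x1, x2, x3, x4, x5, x6 as bits, MSB first):
  row 0 [000000]: (((0 OR 0) OR 0) XOR ((0 AND 0) OR (0 OR 0))) -> 0
  row 1 [000001]: (((0 OR 0) OR 0) XOR ((0 AND 1) OR (1 OR 1))) -> 1
  row 2 [000010]: (((1 OR 0) OR 0) XOR ((0 AND 0) OR (0 OR 0))) -> 1
  row 3 [000011]: (((1 OR 0) OR 0) XOR ((0 AND 1) OR (1 OR 1))) -> 0
  row 4 [000100]: (((0 OR 1) OR 0) XOR ((1 AND 0) OR (0 OR 0))) -> 1
  (every remaining row is evaluated the same way; all 64 results are listed next)
Full result column, 8 rows per line (x1,x2,x3 fixed per line; x4,x5,x6 runs 000..111 left to right):
  rows 0-7 [x1,x2,x3=000]: 01101010  (ones: 4)
  rows 8-15 [x1,x2,x3=001]: 01101010  (ones: 4)
  rows 16-23 [x1,x2,x3=010]: 10101010  (ones: 4)
  rows 24-31 [x1,x2,x3=011]: 10101010  (ones: 4)
  rows 32-39 [x1,x2,x3=100]: 01101010  (ones: 4)
  rows 40-47 [x1,x2,x3=101]: 01101010  (ones: 4)
  rows 48-55 [x1,x2,x3=110]: 10101010  (ones: 4)
  rows 56-63 [x1,x2,x3=111]: 10101010  (ones: 4)
Count of 1-rows = 4+4+4+4+4+4+4+4 = 32

32


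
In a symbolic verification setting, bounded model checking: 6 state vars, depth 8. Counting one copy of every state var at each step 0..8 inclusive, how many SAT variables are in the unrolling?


BMC unrolls to depth k, creating one copy of each state var for steps 0..k.
Step count = 8 + 1 = 9 (steps 0 through 8)
Vars per step = 6
Total = 6 * 9 = 54

54


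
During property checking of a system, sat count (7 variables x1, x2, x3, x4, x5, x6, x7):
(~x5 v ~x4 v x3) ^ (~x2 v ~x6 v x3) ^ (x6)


CNF with 3 clauses over 7 vars (128 assignments).
An assignment satisfies CNF iff every clause has >=1 true literal.
Check each row (bits = x1,x2,x3,x4,x5,x6,x7; clause T/F shown):
  row 0 [0000000]: clauses=TTF -> 0
  row 1 [0000001]: clauses=TTF -> 0
  row 2 [0000010]: clauses=TTT -> 1
  row 3 [0000011]: clauses=TTT -> 1
  row 4 [0000100]: clauses=TTF -> 0
  (every remaining row is evaluated the same way; all 128 results are listed next)
Full result column, 8 rows per line (x1,x2,x3,x4 fixed per line; x5,x6,x7 runs 000..111 left to right):
  rows 0-7 [x1,x2,x3,x4=0000]: 00110011  (ones: 4)
  rows 8-15 [x1,x2,x3,x4=0001]: 00110000  (ones: 2)
  rows 16-23 [x1,x2,x3,x4=0010]: 00110011  (ones: 4)
  rows 24-31 [x1,x2,x3,x4=0011]: 00110011  (ones: 4)
  rows 32-39 [x1,x2,x3,x4=0100]: 00000000  (ones: 0)
  rows 40-47 [x1,x2,x3,x4=0101]: 00000000  (ones: 0)
  rows 48-55 [x1,x2,x3,x4=0110]: 00110011  (ones: 4)
  rows 56-63 [x1,x2,x3,x4=0111]: 00110011  (ones: 4)
  rows 64-71 [x1,x2,x3,x4=1000]: 00110011  (ones: 4)
  rows 72-79 [x1,x2,x3,x4=1001]: 00110000  (ones: 2)
  rows 80-87 [x1,x2,x3,x4=1010]: 00110011  (ones: 4)
  rows 88-95 [x1,x2,x3,x4=1011]: 00110011  (ones: 4)
  rows 96-103 [x1,x2,x3,x4=1100]: 00000000  (ones: 0)
  rows 104-111 [x1,x2,x3,x4=1101]: 00000000  (ones: 0)
  rows 112-119 [x1,x2,x3,x4=1110]: 00110011  (ones: 4)
  rows 120-127 [x1,x2,x3,x4=1111]: 00110011  (ones: 4)
Satisfying assignments = 4+2+4+4+0+0+4+4+4+2+4+4+0+0+4+4 = 44

44
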